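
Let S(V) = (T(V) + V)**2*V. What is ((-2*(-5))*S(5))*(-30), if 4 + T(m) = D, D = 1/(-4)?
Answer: -3375/4 ≈ -843.75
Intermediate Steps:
D = -1/4 ≈ -0.25000
T(m) = -17/4 (T(m) = -4 - 1/4 = -17/4)
S(V) = V*(-17/4 + V)**2 (S(V) = (-17/4 + V)**2*V = V*(-17/4 + V)**2)
((-2*(-5))*S(5))*(-30) = ((-2*(-5))*((1/16)*5*(-17 + 4*5)**2))*(-30) = (10*((1/16)*5*(-17 + 20)**2))*(-30) = (10*((1/16)*5*3**2))*(-30) = (10*((1/16)*5*9))*(-30) = (10*(45/16))*(-30) = (225/8)*(-30) = -3375/4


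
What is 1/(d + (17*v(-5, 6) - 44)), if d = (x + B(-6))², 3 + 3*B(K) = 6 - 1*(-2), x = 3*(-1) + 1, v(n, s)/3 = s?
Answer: 9/2359 ≈ 0.0038152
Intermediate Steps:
v(n, s) = 3*s
x = -2 (x = -3 + 1 = -2)
B(K) = 5/3 (B(K) = -1 + (6 - 1*(-2))/3 = -1 + (6 + 2)/3 = -1 + (⅓)*8 = -1 + 8/3 = 5/3)
d = ⅑ (d = (-2 + 5/3)² = (-⅓)² = ⅑ ≈ 0.11111)
1/(d + (17*v(-5, 6) - 44)) = 1/(⅑ + (17*(3*6) - 44)) = 1/(⅑ + (17*18 - 44)) = 1/(⅑ + (306 - 44)) = 1/(⅑ + 262) = 1/(2359/9) = 9/2359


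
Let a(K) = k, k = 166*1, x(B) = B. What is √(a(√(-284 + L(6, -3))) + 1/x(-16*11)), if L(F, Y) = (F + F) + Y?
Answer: √321365/44 ≈ 12.884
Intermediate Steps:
L(F, Y) = Y + 2*F (L(F, Y) = 2*F + Y = Y + 2*F)
k = 166
a(K) = 166
√(a(√(-284 + L(6, -3))) + 1/x(-16*11)) = √(166 + 1/(-16*11)) = √(166 + 1/(-176)) = √(166 - 1/176) = √(29215/176) = √321365/44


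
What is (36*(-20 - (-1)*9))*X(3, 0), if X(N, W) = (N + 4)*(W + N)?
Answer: -8316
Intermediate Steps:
X(N, W) = (4 + N)*(N + W)
(36*(-20 - (-1)*9))*X(3, 0) = (36*(-20 - (-1)*9))*(3² + 4*3 + 4*0 + 3*0) = (36*(-20 - 1*(-9)))*(9 + 12 + 0 + 0) = (36*(-20 + 9))*21 = (36*(-11))*21 = -396*21 = -8316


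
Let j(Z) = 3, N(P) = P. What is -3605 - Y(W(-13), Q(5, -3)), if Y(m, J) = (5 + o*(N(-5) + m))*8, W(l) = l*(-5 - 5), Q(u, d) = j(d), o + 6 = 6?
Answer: -3645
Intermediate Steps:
o = 0 (o = -6 + 6 = 0)
Q(u, d) = 3
W(l) = -10*l (W(l) = l*(-10) = -10*l)
Y(m, J) = 40 (Y(m, J) = (5 + 0*(-5 + m))*8 = (5 + 0)*8 = 5*8 = 40)
-3605 - Y(W(-13), Q(5, -3)) = -3605 - 1*40 = -3605 - 40 = -3645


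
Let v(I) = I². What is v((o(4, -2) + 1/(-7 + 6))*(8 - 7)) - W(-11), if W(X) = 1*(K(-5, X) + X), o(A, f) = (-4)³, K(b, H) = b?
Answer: 4241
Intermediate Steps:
o(A, f) = -64
W(X) = -5 + X (W(X) = 1*(-5 + X) = -5 + X)
v((o(4, -2) + 1/(-7 + 6))*(8 - 7)) - W(-11) = ((-64 + 1/(-7 + 6))*(8 - 7))² - (-5 - 11) = ((-64 + 1/(-1))*1)² - 1*(-16) = ((-64 - 1)*1)² + 16 = (-65*1)² + 16 = (-65)² + 16 = 4225 + 16 = 4241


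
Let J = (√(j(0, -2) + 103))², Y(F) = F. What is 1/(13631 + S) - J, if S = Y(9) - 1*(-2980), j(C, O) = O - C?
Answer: -1678619/16620 ≈ -101.00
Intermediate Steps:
S = 2989 (S = 9 - 1*(-2980) = 9 + 2980 = 2989)
J = 101 (J = (√((-2 - 1*0) + 103))² = (√((-2 + 0) + 103))² = (√(-2 + 103))² = (√101)² = 101)
1/(13631 + S) - J = 1/(13631 + 2989) - 1*101 = 1/16620 - 101 = -1678619/16620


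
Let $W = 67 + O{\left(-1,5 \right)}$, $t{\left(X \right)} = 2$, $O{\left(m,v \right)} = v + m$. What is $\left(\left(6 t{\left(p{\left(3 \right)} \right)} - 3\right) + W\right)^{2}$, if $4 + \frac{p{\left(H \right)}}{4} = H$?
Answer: $6400$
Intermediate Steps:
$O{\left(m,v \right)} = m + v$
$p{\left(H \right)} = -16 + 4 H$
$W = 71$ ($W = 67 + \left(-1 + 5\right) = 67 + 4 = 71$)
$\left(\left(6 t{\left(p{\left(3 \right)} \right)} - 3\right) + W\right)^{2} = \left(\left(6 \cdot 2 - 3\right) + 71\right)^{2} = \left(\left(12 - 3\right) + 71\right)^{2} = \left(9 + 71\right)^{2} = 80^{2} = 6400$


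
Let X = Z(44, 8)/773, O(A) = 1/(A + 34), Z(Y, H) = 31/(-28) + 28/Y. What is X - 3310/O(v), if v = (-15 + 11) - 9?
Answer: -16549218985/238084 ≈ -69510.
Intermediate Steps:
Z(Y, H) = -31/28 + 28/Y (Z(Y, H) = 31*(-1/28) + 28/Y = -31/28 + 28/Y)
v = -13 (v = -4 - 9 = -13)
O(A) = 1/(34 + A)
X = -145/238084 (X = (-31/28 + 28/44)/773 = (-31/28 + 28*(1/44))*(1/773) = (-31/28 + 7/11)*(1/773) = -145/308*1/773 = -145/238084 ≈ -0.00060903)
X - 3310/O(v) = -145/238084 - 3310/(1/(34 - 13)) = -145/238084 - 3310/(1/21) = -145/238084 - 3310/1/21 = -145/238084 - 3310*21 = -145/238084 - 1*69510 = -145/238084 - 69510 = -16549218985/238084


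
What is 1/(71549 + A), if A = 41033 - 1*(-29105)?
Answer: 1/141687 ≈ 7.0578e-6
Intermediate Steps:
A = 70138 (A = 41033 + 29105 = 70138)
1/(71549 + A) = 1/(71549 + 70138) = 1/141687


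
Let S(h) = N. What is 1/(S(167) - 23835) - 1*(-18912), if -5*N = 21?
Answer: 2254234747/119196 ≈ 18912.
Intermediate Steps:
N = -21/5 (N = -1/5*21 = -21/5 ≈ -4.2000)
S(h) = -21/5
1/(S(167) - 23835) - 1*(-18912) = 1/(-21/5 - 23835) - 1*(-18912) = 1/(-119196/5) + 18912 = -5/119196 + 18912 = 2254234747/119196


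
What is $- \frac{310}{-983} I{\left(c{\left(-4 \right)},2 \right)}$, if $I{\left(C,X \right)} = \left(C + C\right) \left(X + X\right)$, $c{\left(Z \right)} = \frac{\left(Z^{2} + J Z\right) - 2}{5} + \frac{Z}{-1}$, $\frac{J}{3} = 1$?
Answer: $\frac{10912}{983} \approx 11.101$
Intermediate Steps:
$J = 3$ ($J = 3 \cdot 1 = 3$)
$c{\left(Z \right)} = - \frac{2}{5} - \frac{2 Z}{5} + \frac{Z^{2}}{5}$ ($c{\left(Z \right)} = \frac{\left(Z^{2} + 3 Z\right) - 2}{5} + \frac{Z}{-1} = \left(-2 + Z^{2} + 3 Z\right) \frac{1}{5} + Z \left(-1\right) = \left(- \frac{2}{5} + \frac{Z^{2}}{5} + \frac{3 Z}{5}\right) - Z = - \frac{2}{5} - \frac{2 Z}{5} + \frac{Z^{2}}{5}$)
$I{\left(C,X \right)} = 4 C X$ ($I{\left(C,X \right)} = 2 C 2 X = 4 C X$)
$- \frac{310}{-983} I{\left(c{\left(-4 \right)},2 \right)} = - \frac{310}{-983} \cdot 4 \left(- \frac{2}{5} - - \frac{8}{5} + \frac{\left(-4\right)^{2}}{5}\right) 2 = \left(-310\right) \left(- \frac{1}{983}\right) 4 \left(- \frac{2}{5} + \frac{8}{5} + \frac{1}{5} \cdot 16\right) 2 = \frac{310 \cdot 4 \left(- \frac{2}{5} + \frac{8}{5} + \frac{16}{5}\right) 2}{983} = \frac{310 \cdot 4 \cdot \frac{22}{5} \cdot 2}{983} = \frac{310}{983} \cdot \frac{176}{5} = \frac{10912}{983}$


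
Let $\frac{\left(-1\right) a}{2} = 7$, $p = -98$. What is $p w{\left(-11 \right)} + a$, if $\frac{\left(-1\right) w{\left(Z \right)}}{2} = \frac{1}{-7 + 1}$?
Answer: $- \frac{140}{3} \approx -46.667$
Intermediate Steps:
$w{\left(Z \right)} = \frac{1}{3}$ ($w{\left(Z \right)} = - \frac{2}{-7 + 1} = - \frac{2}{-6} = \left(-2\right) \left(- \frac{1}{6}\right) = \frac{1}{3}$)
$a = -14$ ($a = \left(-2\right) 7 = -14$)
$p w{\left(-11 \right)} + a = \left(-98\right) \frac{1}{3} - 14 = - \frac{98}{3} - 14 = - \frac{140}{3}$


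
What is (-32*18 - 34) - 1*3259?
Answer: -3869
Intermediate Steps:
(-32*18 - 34) - 1*3259 = (-576 - 34) - 3259 = -610 - 3259 = -3869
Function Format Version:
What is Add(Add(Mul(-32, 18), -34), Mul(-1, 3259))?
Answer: -3869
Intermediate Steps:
Add(Add(Mul(-32, 18), -34), Mul(-1, 3259)) = Add(Add(-576, -34), -3259) = Add(-610, -3259) = -3869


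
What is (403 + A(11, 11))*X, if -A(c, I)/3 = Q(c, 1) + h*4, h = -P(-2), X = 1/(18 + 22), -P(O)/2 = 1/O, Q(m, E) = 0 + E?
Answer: 103/10 ≈ 10.300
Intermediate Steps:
Q(m, E) = E
P(O) = -2/O
X = 1/40 ≈ 0.025000
h = -1 (h = -(-2)/(-2) = -(-2)*(-1)/2 = -1*1 = -1)
A(c, I) = 9 (A(c, I) = -3*(1 - 1*4) = -3*(1 - 4) = -3*(-3) = 9)
(403 + A(11, 11))*X = (403 + 9)*(1/40) = 412*(1/40) = 103/10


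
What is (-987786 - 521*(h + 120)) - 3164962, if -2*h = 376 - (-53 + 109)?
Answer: -4131908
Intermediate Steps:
h = -160 (h = -(376 - (-53 + 109))/2 = -(376 - 1*56)/2 = -(376 - 56)/2 = -½*320 = -160)
(-987786 - 521*(h + 120)) - 3164962 = (-987786 - 521*(-160 + 120)) - 3164962 = (-987786 - 521*(-40)) - 3164962 = (-987786 + 20840) - 3164962 = -966946 - 3164962 = -4131908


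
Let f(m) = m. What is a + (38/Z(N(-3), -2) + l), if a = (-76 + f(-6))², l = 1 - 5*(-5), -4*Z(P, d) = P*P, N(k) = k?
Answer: 60598/9 ≈ 6733.1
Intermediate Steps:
Z(P, d) = -P²/4 (Z(P, d) = -P*P/4 = -P²/4)
l = 26 (l = 1 + 25 = 26)
a = 6724 (a = (-76 - 6)² = (-82)² = 6724)
a + (38/Z(N(-3), -2) + l) = 6724 + (38/(-¼*(-3)²) + 26) = 6724 + (38/(-¼*9) + 26) = 6724 + (38/(-9/4) + 26) = 6724 + (-4/9*38 + 26) = 6724 + (-152/9 + 26) = 6724 + 82/9 = 60598/9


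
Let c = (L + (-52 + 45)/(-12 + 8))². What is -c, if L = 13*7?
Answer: -137641/16 ≈ -8602.6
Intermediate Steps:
L = 91
c = 137641/16 (c = (91 + (-52 + 45)/(-12 + 8))² = (91 - 7/(-4))² = (91 - 7*(-¼))² = (91 + 7/4)² = (371/4)² = 137641/16 ≈ 8602.6)
-c = -1*137641/16 = -137641/16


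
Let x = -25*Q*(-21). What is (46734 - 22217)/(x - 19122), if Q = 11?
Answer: -24517/13347 ≈ -1.8369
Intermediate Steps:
x = 5775 (x = -25*11*(-21) = -275*(-21) = 5775)
(46734 - 22217)/(x - 19122) = (46734 - 22217)/(5775 - 19122) = 24517/(-13347) = 24517*(-1/13347) = -24517/13347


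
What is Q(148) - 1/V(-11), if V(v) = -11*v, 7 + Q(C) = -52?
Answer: -7140/121 ≈ -59.008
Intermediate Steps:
Q(C) = -59 (Q(C) = -7 - 52 = -59)
Q(148) - 1/V(-11) = -59 - 1/((-11*(-11))) = -59 - 1/121 = -7140/121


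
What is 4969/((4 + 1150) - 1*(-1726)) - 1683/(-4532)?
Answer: 621967/296640 ≈ 2.0967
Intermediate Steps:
4969/((4 + 1150) - 1*(-1726)) - 1683/(-4532) = 4969/(1154 + 1726) - 1683*(-1/4532) = 4969/2880 + 153/412 = 621967/296640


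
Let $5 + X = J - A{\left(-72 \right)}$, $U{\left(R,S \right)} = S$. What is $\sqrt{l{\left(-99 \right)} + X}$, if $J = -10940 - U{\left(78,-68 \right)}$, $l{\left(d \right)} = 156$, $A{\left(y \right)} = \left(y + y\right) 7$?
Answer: $i \sqrt{9713} \approx 98.555 i$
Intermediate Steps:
$A{\left(y \right)} = 14 y$ ($A{\left(y \right)} = 2 y 7 = 14 y$)
$J = -10872$ ($J = -10940 - -68 = -10940 + 68 = -10872$)
$X = -9869$ ($X = -5 - \left(10872 + 14 \left(-72\right)\right) = -5 - 9864 = -9869$)
$\sqrt{l{\left(-99 \right)} + X} = \sqrt{156 - 9869} = \sqrt{-9713} = i \sqrt{9713}$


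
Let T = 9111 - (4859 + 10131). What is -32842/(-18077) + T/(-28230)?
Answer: 1033404343/510313710 ≈ 2.0250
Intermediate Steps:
T = -5879 (T = 9111 - 1*14990 = 9111 - 14990 = -5879)
-32842/(-18077) + T/(-28230) = -32842/(-18077) - 5879/(-28230) = -32842*(-1/18077) - 5879*(-1/28230) = 32842/18077 + 5879/28230 = 1033404343/510313710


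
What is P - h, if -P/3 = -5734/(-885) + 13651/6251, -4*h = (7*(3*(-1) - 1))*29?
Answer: -422265504/1844045 ≈ -228.99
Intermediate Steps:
h = 203 (h = -7*(3*(-1) - 1)*29/4 = -7*(-3 - 1)*29/4 = -7*(-4)*29/4 = -(-7)*29 = -¼*(-812) = 203)
P = -47924369/1844045 (P = -3*(-5734/(-885) + 13651/6251) = -3*(-5734*(-1/885) + 13651*(1/6251)) = -3*(5734/885 + 13651/6251) = -3*47924369/5532135 = -47924369/1844045 ≈ -25.989)
P - h = -47924369/1844045 - 1*203 = -47924369/1844045 - 203 = -422265504/1844045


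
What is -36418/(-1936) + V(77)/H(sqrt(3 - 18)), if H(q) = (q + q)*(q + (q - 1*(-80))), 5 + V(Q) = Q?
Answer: 29390111/1563320 - 48*I*sqrt(15)/1615 ≈ 18.8 - 0.11511*I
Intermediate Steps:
V(Q) = -5 + Q
H(q) = 2*q*(80 + 2*q) (H(q) = (2*q)*(q + (q + 80)) = (2*q)*(q + (80 + q)) = (2*q)*(80 + 2*q) = 2*q*(80 + 2*q))
-36418/(-1936) + V(77)/H(sqrt(3 - 18)) = -36418/(-1936) + (-5 + 77)/((4*sqrt(3 - 18)*(40 + sqrt(3 - 18)))) = -36418*(-1/1936) + 72/((4*sqrt(-15)*(40 + sqrt(-15)))) = 18209/968 + 72/((4*(I*sqrt(15))*(40 + I*sqrt(15)))) = 18209/968 + 72/((4*I*sqrt(15)*(40 + I*sqrt(15)))) = 18209/968 + 72*(-I*sqrt(15)/(60*(40 + I*sqrt(15)))) = 18209/968 - 6*I*sqrt(15)/(5*(40 + I*sqrt(15)))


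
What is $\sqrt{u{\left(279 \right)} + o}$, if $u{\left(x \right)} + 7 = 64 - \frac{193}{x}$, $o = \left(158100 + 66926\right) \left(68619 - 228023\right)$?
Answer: $\frac{i \sqrt{310240014428086}}{93} \approx 1.8939 \cdot 10^{5} i$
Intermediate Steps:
$o = -35870044504$ ($o = 225026 \left(-159404\right) = -35870044504$)
$u{\left(x \right)} = 57 - \frac{193}{x}$ ($u{\left(x \right)} = -7 + \left(64 - \frac{193}{x}\right) = 57 - \frac{193}{x}$)
$\sqrt{u{\left(279 \right)} + o} = \sqrt{\left(57 - \frac{193}{279}\right) - 35870044504} = \sqrt{\frac{15710}{279} - 35870044504} = \sqrt{- \frac{10007742400906}{279}} = \frac{i \sqrt{310240014428086}}{93}$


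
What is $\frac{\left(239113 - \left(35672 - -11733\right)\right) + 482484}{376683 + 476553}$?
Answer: $\frac{168548}{213309} \approx 0.79016$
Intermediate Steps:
$\frac{\left(239113 - \left(35672 - -11733\right)\right) + 482484}{376683 + 476553} = \frac{\left(239113 - \left(35672 + 11733\right)\right) + 482484}{853236} = \left(\left(239113 - 47405\right) + 482484\right) \frac{1}{853236} = \left(191708 + 482484\right) \frac{1}{853236} = 674192 \cdot \frac{1}{853236} = \frac{168548}{213309}$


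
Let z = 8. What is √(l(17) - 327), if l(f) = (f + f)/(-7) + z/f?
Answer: I*√4692765/119 ≈ 18.204*I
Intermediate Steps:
l(f) = 8/f - 2*f/7 (l(f) = (f + f)/(-7) + 8/f = (2*f)*(-⅐) + 8/f = -2*f/7 + 8/f = 8/f - 2*f/7)
√(l(17) - 327) = √((8/17 - 2/7*17) - 327) = √((8*(1/17) - 34/7) - 327) = √((8/17 - 34/7) - 327) = √(-522/119 - 327) = √(-39435/119) = I*√4692765/119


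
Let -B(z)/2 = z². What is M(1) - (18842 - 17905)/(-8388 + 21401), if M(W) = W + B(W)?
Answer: -13950/13013 ≈ -1.0720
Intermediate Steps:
B(z) = -2*z²
M(W) = W - 2*W²
M(1) - (18842 - 17905)/(-8388 + 21401) = 1*(1 - 2*1) - (18842 - 17905)/(-8388 + 21401) = 1*(1 - 2) - 937/13013 = 1*(-1) - 937/13013 = -1 - 1*937/13013 = -1 - 937/13013 = -13950/13013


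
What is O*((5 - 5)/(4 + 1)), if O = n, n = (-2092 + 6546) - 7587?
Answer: 0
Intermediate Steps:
n = -3133 (n = 4454 - 7587 = -3133)
O = -3133
O*((5 - 5)/(4 + 1)) = -3133*(5 - 5)/(4 + 1) = -0/5 = -3133*0 = 0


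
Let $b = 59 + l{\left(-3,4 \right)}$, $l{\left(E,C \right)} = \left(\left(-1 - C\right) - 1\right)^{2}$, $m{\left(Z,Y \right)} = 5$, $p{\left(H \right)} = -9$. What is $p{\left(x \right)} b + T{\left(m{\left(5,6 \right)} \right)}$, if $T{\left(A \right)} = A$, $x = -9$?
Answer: $-850$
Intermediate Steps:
$l{\left(E,C \right)} = \left(-2 - C\right)^{2}$
$b = 95$ ($b = 59 + \left(2 + 4\right)^{2} = 59 + 6^{2} = 59 + 36 = 95$)
$p{\left(x \right)} b + T{\left(m{\left(5,6 \right)} \right)} = \left(-9\right) 95 + 5 = -855 + 5 = -850$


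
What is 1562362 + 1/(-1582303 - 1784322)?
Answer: 5259886968249/3366625 ≈ 1.5624e+6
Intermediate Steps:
1562362 + 1/(-1582303 - 1784322) = 1562362 + 1/(-3366625) = 1562362 - 1/3366625 = 5259886968249/3366625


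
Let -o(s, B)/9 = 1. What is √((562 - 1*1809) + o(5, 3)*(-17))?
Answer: I*√1094 ≈ 33.076*I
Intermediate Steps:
o(s, B) = -9 (o(s, B) = -9*1 = -9)
√((562 - 1*1809) + o(5, 3)*(-17)) = √((562 - 1*1809) - 9*(-17)) = √((562 - 1809) + 153) = √(-1247 + 153) = √(-1094) = I*√1094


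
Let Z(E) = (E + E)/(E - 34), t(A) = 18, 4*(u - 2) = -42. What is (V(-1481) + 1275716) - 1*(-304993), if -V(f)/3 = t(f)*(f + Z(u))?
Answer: 8303307/5 ≈ 1.6607e+6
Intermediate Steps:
u = -17/2 (u = 2 + (¼)*(-42) = 2 - 21/2 = -17/2 ≈ -8.5000)
Z(E) = 2*E/(-34 + E) (Z(E) = (2*E)/(-34 + E) = 2*E/(-34 + E))
V(f) = -108/5 - 54*f (V(f) = -54*(f + 2*(-17/2)/(-34 - 17/2)) = -54*(f + 2*(-17/2)/(-85/2)) = -54*(f + 2*(-17/2)*(-2/85)) = -54*(f + ⅖) = -54*(⅖ + f) = -3*(36/5 + 18*f) = -108/5 - 54*f)
(V(-1481) + 1275716) - 1*(-304993) = ((-108/5 - 54*(-1481)) + 1275716) - 1*(-304993) = ((-108/5 + 79974) + 1275716) + 304993 = (399762/5 + 1275716) + 304993 = 6778342/5 + 304993 = 8303307/5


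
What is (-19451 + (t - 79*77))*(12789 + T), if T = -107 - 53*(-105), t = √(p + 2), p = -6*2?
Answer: -465918898 + 18247*I*√10 ≈ -4.6592e+8 + 57702.0*I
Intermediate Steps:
p = -12
t = I*√10 (t = √(-12 + 2) = √(-10) = I*√10 ≈ 3.1623*I)
T = 5458 (T = -107 + 5565 = 5458)
(-19451 + (t - 79*77))*(12789 + T) = (-19451 + (I*√10 - 79*77))*(12789 + 5458) = (-19451 + (I*√10 - 6083))*18247 = (-19451 + (-6083 + I*√10))*18247 = (-25534 + I*√10)*18247 = -465918898 + 18247*I*√10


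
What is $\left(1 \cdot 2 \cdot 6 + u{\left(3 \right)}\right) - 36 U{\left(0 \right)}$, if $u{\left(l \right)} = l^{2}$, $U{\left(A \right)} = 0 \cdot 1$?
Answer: $21$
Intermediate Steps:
$U{\left(A \right)} = 0$
$\left(1 \cdot 2 \cdot 6 + u{\left(3 \right)}\right) - 36 U{\left(0 \right)} = \left(1 \cdot 2 \cdot 6 + 3^{2}\right) - 0 = \left(1 \cdot 12 + 9\right) + 0 = \left(12 + 9\right) + 0 = 21 + 0 = 21$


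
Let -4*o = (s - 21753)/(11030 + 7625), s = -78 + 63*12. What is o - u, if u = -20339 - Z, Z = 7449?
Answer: 414712327/14924 ≈ 27788.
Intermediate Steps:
s = 678 (s = -78 + 756 = 678)
o = 4215/14924 (o = -(678 - 21753)/(4*(11030 + 7625)) = -(-21075)/(4*18655) = -¼*(-4215/3731) = 4215/14924 ≈ 0.28243)
u = -27788 (u = -20339 - 1*7449 = -20339 - 7449 = -27788)
o - u = 4215/14924 - 1*(-27788) = 4215/14924 + 27788 = 414712327/14924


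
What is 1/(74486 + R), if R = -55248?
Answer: 1/19238 ≈ 5.1980e-5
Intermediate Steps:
1/(74486 + R) = 1/(74486 - 55248) = 1/19238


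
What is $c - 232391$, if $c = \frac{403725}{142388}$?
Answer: $- \frac{33089285983}{142388} \approx -2.3239 \cdot 10^{5}$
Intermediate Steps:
$c = \frac{403725}{142388}$ ($c = 403725 \cdot \frac{1}{142388} = \frac{403725}{142388} \approx 2.8354$)
$c - 232391 = \frac{403725}{142388} - 232391 = - \frac{33089285983}{142388}$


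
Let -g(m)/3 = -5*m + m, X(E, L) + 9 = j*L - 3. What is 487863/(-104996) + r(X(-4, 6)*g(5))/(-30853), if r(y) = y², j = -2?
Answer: -232771742739/3239441588 ≈ -71.855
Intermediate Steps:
X(E, L) = -12 - 2*L (X(E, L) = -9 + (-2*L - 3) = -9 + (-3 - 2*L) = -12 - 2*L)
g(m) = 12*m (g(m) = -3*(-5*m + m) = -(-12)*m = 12*m)
487863/(-104996) + r(X(-4, 6)*g(5))/(-30853) = 487863/(-104996) + ((-12 - 2*6)*(12*5))²/(-30853) = 487863*(-1/104996) + ((-12 - 12)*60)²*(-1/30853) = -487863/104996 + (-24*60)²*(-1/30853) = -487863/104996 + (-1440)²*(-1/30853) = -487863/104996 + 2073600*(-1/30853) = -487863/104996 - 2073600/30853 = -232771742739/3239441588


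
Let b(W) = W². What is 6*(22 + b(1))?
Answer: 138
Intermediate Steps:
6*(22 + b(1)) = 6*(22 + 1²) = 6*(22 + 1) = 6*23 = 138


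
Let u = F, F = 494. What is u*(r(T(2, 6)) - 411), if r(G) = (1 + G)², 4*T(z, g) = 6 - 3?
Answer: -1612169/8 ≈ -2.0152e+5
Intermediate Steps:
T(z, g) = ¾ (T(z, g) = (6 - 3)/4 = (¼)*3 = ¾)
u = 494
u*(r(T(2, 6)) - 411) = 494*((1 + ¾)² - 411) = 494*((7/4)² - 411) = 494*(49/16 - 411) = 494*(-6527/16) = -1612169/8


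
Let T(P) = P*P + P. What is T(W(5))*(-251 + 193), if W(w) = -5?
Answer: -1160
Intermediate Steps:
T(P) = P + P² (T(P) = P² + P = P + P²)
T(W(5))*(-251 + 193) = (-5*(1 - 5))*(-251 + 193) = -5*(-4)*(-58) = 20*(-58) = -1160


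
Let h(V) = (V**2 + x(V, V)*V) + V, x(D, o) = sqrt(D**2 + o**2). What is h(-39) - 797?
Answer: 685 - 1521*sqrt(2) ≈ -1466.0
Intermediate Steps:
h(V) = V + V**2 + V*sqrt(2)*sqrt(V**2) (h(V) = (V**2 + sqrt(V**2 + V**2)*V) + V = (V**2 + sqrt(2*V**2)*V) + V = (V**2 + (sqrt(2)*sqrt(V**2))*V) + V = (V**2 + V*sqrt(2)*sqrt(V**2)) + V = V + V**2 + V*sqrt(2)*sqrt(V**2))
h(-39) - 797 = -39*(1 - 39 + sqrt(2)*sqrt((-39)**2)) - 797 = -39*(1 - 39 + sqrt(2)*sqrt(1521)) - 797 = -39*(1 - 39 + sqrt(2)*39) - 797 = -39*(1 - 39 + 39*sqrt(2)) - 797 = -39*(-38 + 39*sqrt(2)) - 797 = (1482 - 1521*sqrt(2)) - 797 = 685 - 1521*sqrt(2)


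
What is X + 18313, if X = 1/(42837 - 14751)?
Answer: 514338919/28086 ≈ 18313.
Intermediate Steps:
X = 1/28086 ≈ 3.5605e-5
X + 18313 = 1/28086 + 18313 = 514338919/28086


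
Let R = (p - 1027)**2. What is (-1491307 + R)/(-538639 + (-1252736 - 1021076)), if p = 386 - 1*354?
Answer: 501282/2812451 ≈ 0.17824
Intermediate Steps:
p = 32 (p = 386 - 354 = 32)
R = 990025 (R = (32 - 1027)**2 = (-995)**2 = 990025)
(-1491307 + R)/(-538639 + (-1252736 - 1021076)) = (-1491307 + 990025)/(-538639 + (-1252736 - 1021076)) = -501282/(-538639 - 2273812) = -501282/(-2812451) = -501282*(-1/2812451) = 501282/2812451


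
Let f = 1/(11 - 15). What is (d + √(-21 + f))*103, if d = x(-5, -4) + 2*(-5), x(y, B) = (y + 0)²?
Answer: 1545 + 103*I*√85/2 ≈ 1545.0 + 474.81*I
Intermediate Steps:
x(y, B) = y²
f = -¼ (f = 1/(-4) = -¼ ≈ -0.25000)
d = 15 (d = (-5)² + 2*(-5) = 25 - 10 = 15)
(d + √(-21 + f))*103 = (15 + √(-21 - ¼))*103 = (15 + √(-85/4))*103 = (15 + I*√85/2)*103 = 1545 + 103*I*√85/2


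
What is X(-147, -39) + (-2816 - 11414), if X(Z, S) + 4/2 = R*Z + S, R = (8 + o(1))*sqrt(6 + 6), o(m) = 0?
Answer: -14271 - 2352*sqrt(3) ≈ -18345.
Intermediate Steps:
R = 16*sqrt(3) (R = (8 + 0)*sqrt(6 + 6) = 8*sqrt(12) = 8*(2*sqrt(3)) = 16*sqrt(3) ≈ 27.713)
X(Z, S) = -2 + S + 16*Z*sqrt(3) (X(Z, S) = -2 + ((16*sqrt(3))*Z + S) = -2 + (16*Z*sqrt(3) + S) = -2 + (S + 16*Z*sqrt(3)) = -2 + S + 16*Z*sqrt(3))
X(-147, -39) + (-2816 - 11414) = (-2 - 39 + 16*(-147)*sqrt(3)) + (-2816 - 11414) = (-2 - 39 - 2352*sqrt(3)) - 14230 = (-41 - 2352*sqrt(3)) - 14230 = -14271 - 2352*sqrt(3)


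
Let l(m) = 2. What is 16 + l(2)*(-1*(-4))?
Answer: 24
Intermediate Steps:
16 + l(2)*(-1*(-4)) = 16 + 2*(-1*(-4)) = 16 + 2*4 = 16 + 8 = 24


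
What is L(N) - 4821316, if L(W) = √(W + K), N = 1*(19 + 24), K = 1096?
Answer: -4821316 + √1139 ≈ -4.8213e+6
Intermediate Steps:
N = 43 (N = 1*43 = 43)
L(W) = √(1096 + W) (L(W) = √(W + 1096) = √(1096 + W))
L(N) - 4821316 = √(1096 + 43) - 4821316 = √1139 - 4821316 = -4821316 + √1139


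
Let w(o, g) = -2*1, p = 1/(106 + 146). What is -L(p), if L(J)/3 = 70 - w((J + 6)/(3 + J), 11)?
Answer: -216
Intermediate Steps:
p = 1/252 ≈ 0.0039683
w(o, g) = -2
L(J) = 216 (L(J) = 3*(70 - 1*(-2)) = 3*(70 + 2) = 3*72 = 216)
-L(p) = -1*216 = -216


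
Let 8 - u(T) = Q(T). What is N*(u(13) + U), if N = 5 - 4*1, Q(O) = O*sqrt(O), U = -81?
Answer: -73 - 13*sqrt(13) ≈ -119.87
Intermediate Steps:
Q(O) = O**(3/2)
u(T) = 8 - T**(3/2)
N = 1 (N = 5 - 4 = 1)
N*(u(13) + U) = 1*((8 - 13**(3/2)) - 81) = 1*((8 - 13*sqrt(13)) - 81) = 1*(-73 - 13*sqrt(13)) = -73 - 13*sqrt(13)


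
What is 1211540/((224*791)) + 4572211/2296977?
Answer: 898250537101/101746893192 ≈ 8.8283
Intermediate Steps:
1211540/((224*791)) + 4572211/2296977 = 1211540/177184 + 4572211*(1/2296977) = 1211540*(1/177184) + 4572211/2296977 = 302885/44296 + 4572211/2296977 = 898250537101/101746893192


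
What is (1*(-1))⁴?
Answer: 1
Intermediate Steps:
(1*(-1))⁴ = (-1)⁴ = 1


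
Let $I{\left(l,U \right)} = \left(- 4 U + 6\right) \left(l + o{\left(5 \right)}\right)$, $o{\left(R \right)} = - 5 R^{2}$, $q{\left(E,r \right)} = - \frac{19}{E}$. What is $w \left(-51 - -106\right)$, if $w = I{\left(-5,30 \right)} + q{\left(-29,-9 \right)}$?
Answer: $\frac{23638945}{29} \approx 8.1514 \cdot 10^{5}$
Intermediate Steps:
$I{\left(l,U \right)} = \left(-125 + l\right) \left(6 - 4 U\right)$ ($I{\left(l,U \right)} = \left(- 4 U + 6\right) \left(l - 5 \cdot 5^{2}\right) = \left(6 - 4 U\right) \left(l - 125\right) = \left(6 - 4 U\right) \left(-125 + l\right) = \left(-125 + l\right) \left(6 - 4 U\right)$)
$w = \frac{429799}{29}$ ($w = \left(-750 + 6 \left(-5\right) + 500 \cdot 30 - 120 \left(-5\right)\right) - \frac{19}{-29} = \left(-750 - 30 + 15000 + 600\right) - - \frac{19}{29} = 14820 + \frac{19}{29} = \frac{429799}{29} \approx 14821.0$)
$w \left(-51 - -106\right) = \frac{429799 \left(-51 - -106\right)}{29} = \frac{429799 \left(-51 + 106\right)}{29} = \frac{429799}{29} \cdot 55 = \frac{23638945}{29}$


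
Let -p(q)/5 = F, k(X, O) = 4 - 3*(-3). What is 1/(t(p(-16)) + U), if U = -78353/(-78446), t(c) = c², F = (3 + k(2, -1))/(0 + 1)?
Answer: 78446/502132753 ≈ 0.00015623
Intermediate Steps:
k(X, O) = 13 (k(X, O) = 4 + 9 = 13)
F = 16 (F = (3 + 13)/(0 + 1) = 16/1 = 16*1 = 16)
p(q) = -80 (p(q) = -5*16 = -80)
U = 78353/78446 (U = -78353*(-1/78446) = 78353/78446 ≈ 0.99881)
1/(t(p(-16)) + U) = 1/((-80)² + 78353/78446) = 1/(6400 + 78353/78446) = 1/(502132753/78446) = 78446/502132753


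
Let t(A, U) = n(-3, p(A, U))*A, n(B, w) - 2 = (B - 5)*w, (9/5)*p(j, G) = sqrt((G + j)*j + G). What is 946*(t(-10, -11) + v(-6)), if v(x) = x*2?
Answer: -30272 + 378400*sqrt(199)/9 ≈ 5.6284e+5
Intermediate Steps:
p(j, G) = 5*sqrt(G + j*(G + j))/9 (p(j, G) = 5*sqrt((G + j)*j + G)/9 = 5*sqrt(j*(G + j) + G)/9 = 5*sqrt(G + j*(G + j))/9)
v(x) = 2*x
n(B, w) = 2 + w*(-5 + B) (n(B, w) = 2 + (B - 5)*w = 2 + (-5 + B)*w = 2 + w*(-5 + B))
t(A, U) = A*(2 - 40*sqrt(U + A**2 + A*U)/9) (t(A, U) = (2 - 25*sqrt(U + A**2 + U*A)/9 - 5*sqrt(U + A**2 + U*A)/3)*A = (2 - 25*sqrt(U + A**2 + A*U)/9 - 5*sqrt(U + A**2 + A*U)/3)*A = (2 - 40*sqrt(U + A**2 + A*U)/9)*A = A*(2 - 40*sqrt(U + A**2 + A*U)/9))
946*(t(-10, -11) + v(-6)) = 946*((2/9)*(-10)*(9 - 20*sqrt(-11 + (-10)**2 - 10*(-11))) + 2*(-6)) = 946*((2/9)*(-10)*(9 - 20*sqrt(-11 + 100 + 110)) - 12) = 946*((2/9)*(-10)*(9 - 20*sqrt(199)) - 12) = 946*((-20 + 400*sqrt(199)/9) - 12) = 946*(-32 + 400*sqrt(199)/9) = -30272 + 378400*sqrt(199)/9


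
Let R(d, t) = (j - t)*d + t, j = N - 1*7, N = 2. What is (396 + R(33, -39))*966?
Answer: 1428714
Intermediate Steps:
j = -5 (j = 2 - 1*7 = 2 - 7 = -5)
R(d, t) = t + d*(-5 - t) (R(d, t) = (-5 - t)*d + t = d*(-5 - t) + t = t + d*(-5 - t))
(396 + R(33, -39))*966 = (396 + (-39 - 5*33 - 1*33*(-39)))*966 = (396 + (-39 - 165 + 1287))*966 = (396 + 1083)*966 = 1479*966 = 1428714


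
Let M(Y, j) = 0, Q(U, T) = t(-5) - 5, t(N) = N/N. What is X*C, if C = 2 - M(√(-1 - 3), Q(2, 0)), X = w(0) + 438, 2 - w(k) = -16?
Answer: 912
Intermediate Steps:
w(k) = 18 (w(k) = 2 - 1*(-16) = 2 + 16 = 18)
t(N) = 1
Q(U, T) = -4 (Q(U, T) = 1 - 5 = -4)
X = 456 (X = 18 + 438 = 456)
C = 2 (C = 2 - 1*0 = 2 + 0 = 2)
X*C = 456*2 = 912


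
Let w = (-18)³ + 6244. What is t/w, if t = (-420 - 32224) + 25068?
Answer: -1894/103 ≈ -18.388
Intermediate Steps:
t = -7576 (t = -32644 + 25068 = -7576)
w = 412 (w = -5832 + 6244 = 412)
t/w = -7576/412 = -7576*1/412 = -1894/103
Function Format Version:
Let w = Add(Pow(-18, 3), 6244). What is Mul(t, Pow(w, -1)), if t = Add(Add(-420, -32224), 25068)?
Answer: Rational(-1894, 103) ≈ -18.388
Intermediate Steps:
t = -7576 (t = Add(-32644, 25068) = -7576)
w = 412 (w = Add(-5832, 6244) = 412)
Mul(t, Pow(w, -1)) = Mul(-7576, Pow(412, -1)) = Mul(-7576, Rational(1, 412)) = Rational(-1894, 103)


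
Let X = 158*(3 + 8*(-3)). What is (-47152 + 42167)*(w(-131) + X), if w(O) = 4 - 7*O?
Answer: 11949045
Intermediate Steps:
X = -3318 (X = 158*(3 - 24) = 158*(-21) = -3318)
(-47152 + 42167)*(w(-131) + X) = (-47152 + 42167)*((4 - 7*(-131)) - 3318) = -4985*((4 + 917) - 3318) = -4985*(921 - 3318) = -4985*(-2397) = 11949045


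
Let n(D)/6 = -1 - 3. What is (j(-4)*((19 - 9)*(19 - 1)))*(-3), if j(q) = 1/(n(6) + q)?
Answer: 135/7 ≈ 19.286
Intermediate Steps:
n(D) = -24 (n(D) = 6*(-1 - 3) = 6*(-4) = -24)
j(q) = 1/(-24 + q)
(j(-4)*((19 - 9)*(19 - 1)))*(-3) = (((19 - 9)*(19 - 1))/(-24 - 4))*(-3) = ((10*18)/(-28))*(-3) = -1/28*180*(-3) = -45/7*(-3) = 135/7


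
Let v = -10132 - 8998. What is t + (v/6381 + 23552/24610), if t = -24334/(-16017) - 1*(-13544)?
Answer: 246849734228948/18226465065 ≈ 13543.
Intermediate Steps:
v = -19130
t = 216958582/16017 (t = -24334*(-1/16017) + 13544 = 24334/16017 + 13544 = 216958582/16017 ≈ 13546.)
t + (v/6381 + 23552/24610) = 216958582/16017 + (-19130/6381 + 23552/24610) = 216958582/16017 + (-19130*1/6381 + 23552*(1/24610)) = 216958582/16017 + (-19130/6381 + 512/535) = 216958582/16017 - 6967478/3413835 = 246849734228948/18226465065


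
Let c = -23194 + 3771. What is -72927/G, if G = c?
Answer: 72927/19423 ≈ 3.7547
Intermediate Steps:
c = -19423
G = -19423
-72927/G = -72927/(-19423) = -72927*(-1/19423) = 72927/19423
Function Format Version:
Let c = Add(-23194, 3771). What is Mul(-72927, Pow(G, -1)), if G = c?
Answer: Rational(72927, 19423) ≈ 3.7547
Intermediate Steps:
c = -19423
G = -19423
Mul(-72927, Pow(G, -1)) = Mul(-72927, Pow(-19423, -1)) = Mul(-72927, Rational(-1, 19423)) = Rational(72927, 19423)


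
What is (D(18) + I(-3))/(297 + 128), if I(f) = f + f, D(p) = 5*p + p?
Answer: 6/25 ≈ 0.24000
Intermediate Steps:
D(p) = 6*p
I(f) = 2*f
(D(18) + I(-3))/(297 + 128) = (6*18 + 2*(-3))/(297 + 128) = (108 - 6)/425 = 102*(1/425) = 6/25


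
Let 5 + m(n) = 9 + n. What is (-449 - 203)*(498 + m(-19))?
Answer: -314916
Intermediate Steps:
m(n) = 4 + n (m(n) = -5 + (9 + n) = 4 + n)
(-449 - 203)*(498 + m(-19)) = (-449 - 203)*(498 + (4 - 19)) = -652*(498 - 15) = -652*483 = -314916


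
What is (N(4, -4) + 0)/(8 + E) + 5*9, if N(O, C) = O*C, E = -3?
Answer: 209/5 ≈ 41.800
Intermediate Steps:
N(O, C) = C*O
(N(4, -4) + 0)/(8 + E) + 5*9 = (-4*4 + 0)/(8 - 3) + 5*9 = (-16 + 0)/5 + 45 = -16*⅕ + 45 = -16/5 + 45 = 209/5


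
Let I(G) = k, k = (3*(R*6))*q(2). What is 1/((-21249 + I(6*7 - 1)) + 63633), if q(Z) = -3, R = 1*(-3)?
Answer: 1/42546 ≈ 2.3504e-5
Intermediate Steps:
R = -3
k = 162 (k = (3*(-3*6))*(-3) = (3*(-18))*(-3) = -54*(-3) = 162)
I(G) = 162
1/((-21249 + I(6*7 - 1)) + 63633) = 1/((-21249 + 162) + 63633) = 1/(-21087 + 63633) = 1/42546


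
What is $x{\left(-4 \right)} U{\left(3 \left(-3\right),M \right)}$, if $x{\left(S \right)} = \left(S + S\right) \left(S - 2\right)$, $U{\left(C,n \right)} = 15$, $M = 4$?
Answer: $720$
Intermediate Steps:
$x{\left(S \right)} = 2 S \left(-2 + S\right)$
$x{\left(-4 \right)} U{\left(3 \left(-3\right),M \right)} = 2 \left(-4\right) \left(-2 - 4\right) 15 = 2 \left(-4\right) \left(-6\right) 15 = 48 \cdot 15 = 720$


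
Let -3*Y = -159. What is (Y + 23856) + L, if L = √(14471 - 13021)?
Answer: 23909 + 5*√58 ≈ 23947.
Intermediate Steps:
Y = 53 (Y = -⅓*(-159) = 53)
L = 5*√58 (L = √1450 = 5*√58 ≈ 38.079)
(Y + 23856) + L = (53 + 23856) + 5*√58 = 23909 + 5*√58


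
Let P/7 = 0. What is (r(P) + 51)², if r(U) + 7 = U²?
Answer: 1936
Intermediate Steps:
P = 0 (P = 7*0 = 0)
r(U) = -7 + U²
(r(P) + 51)² = ((-7 + 0²) + 51)² = ((-7 + 0) + 51)² = (-7 + 51)² = 44² = 1936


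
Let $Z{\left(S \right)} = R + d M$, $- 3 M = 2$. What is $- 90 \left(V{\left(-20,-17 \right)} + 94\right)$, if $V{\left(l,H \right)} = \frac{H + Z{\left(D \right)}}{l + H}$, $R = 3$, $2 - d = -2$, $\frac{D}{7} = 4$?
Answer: $- \frac{314520}{37} \approx -8500.5$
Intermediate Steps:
$D = 28$ ($D = 7 \cdot 4 = 28$)
$d = 4$ ($d = 2 - -2 = 2 + 2 = 4$)
$M = - \frac{2}{3}$ ($M = \left(- \frac{1}{3}\right) 2 = - \frac{2}{3} \approx -0.66667$)
$Z{\left(S \right)} = \frac{1}{3}$ ($Z{\left(S \right)} = 3 + 4 \left(- \frac{2}{3}\right) = 3 - \frac{8}{3} = \frac{1}{3}$)
$V{\left(l,H \right)} = \frac{\frac{1}{3} + H}{H + l}$ ($V{\left(l,H \right)} = \frac{H + \frac{1}{3}}{l + H} = \frac{\frac{1}{3} + H}{H + l}$)
$- 90 \left(V{\left(-20,-17 \right)} + 94\right) = - 90 \left(\frac{\frac{1}{3} - 17}{-17 - 20} + 94\right) = - 90 \left(\frac{1}{-37} \left(- \frac{50}{3}\right) + 94\right) = - 90 \left(\left(- \frac{1}{37}\right) \left(- \frac{50}{3}\right) + 94\right) = - 90 \left(\frac{50}{111} + 94\right) = \left(-90\right) \frac{10484}{111} = - \frac{314520}{37}$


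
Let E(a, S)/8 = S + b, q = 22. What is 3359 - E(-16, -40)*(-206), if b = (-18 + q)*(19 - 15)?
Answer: -36193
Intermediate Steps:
b = 16 (b = (-18 + 22)*(19 - 15) = 4*4 = 16)
E(a, S) = 128 + 8*S (E(a, S) = 8*(S + 16) = 8*(16 + S) = 128 + 8*S)
3359 - E(-16, -40)*(-206) = 3359 - (128 + 8*(-40))*(-206) = 3359 - (128 - 320)*(-206) = 3359 - (-192)*(-206) = 3359 - 1*39552 = 3359 - 39552 = -36193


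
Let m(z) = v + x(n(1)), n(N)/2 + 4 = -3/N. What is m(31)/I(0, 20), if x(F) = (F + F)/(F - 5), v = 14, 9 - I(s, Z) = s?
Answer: 98/57 ≈ 1.7193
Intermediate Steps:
n(N) = -8 - 6/N (n(N) = -8 + 2*(-3/N) = -8 - 6/N)
I(s, Z) = 9 - s
x(F) = 2*F/(-5 + F) (x(F) = (2*F)/(-5 + F) = 2*F/(-5 + F))
m(z) = 294/19 (m(z) = 14 + 2*(-8 - 6/1)/(-5 + (-8 - 6/1)) = 14 + 2*(-8 - 6*1)/(-5 + (-8 - 6*1)) = 14 + 2*(-8 - 6)/(-5 + (-8 - 6)) = 14 + 2*(-14)/(-5 - 14) = 14 + 2*(-14)/(-19) = 14 + 2*(-14)*(-1/19) = 14 + 28/19 = 294/19)
m(31)/I(0, 20) = 294/(19*(9 - 1*0)) = 294/(19*(9 + 0)) = (294/19)/9 = (294/19)*(⅑) = 98/57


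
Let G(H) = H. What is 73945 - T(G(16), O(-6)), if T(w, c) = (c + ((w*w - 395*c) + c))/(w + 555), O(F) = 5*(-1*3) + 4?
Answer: 42218016/571 ≈ 73937.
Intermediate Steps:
O(F) = -11 (O(F) = 5*(-3) + 4 = -15 + 4 = -11)
T(w, c) = (w² - 393*c)/(555 + w) (T(w, c) = (c + ((w² - 395*c) + c))/(555 + w) = (c + (w² - 394*c))/(555 + w) = (w² - 393*c)/(555 + w))
73945 - T(G(16), O(-6)) = 73945 - (16² - 393*(-11))/(555 + 16) = 73945 - (256 + 4323)/571 = 73945 - 4579/571 = 42218016/571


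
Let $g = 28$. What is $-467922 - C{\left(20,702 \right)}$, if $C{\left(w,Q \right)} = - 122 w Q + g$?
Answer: $1244930$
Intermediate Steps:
$C{\left(w,Q \right)} = 28 - 122 Q w$ ($C{\left(w,Q \right)} = - 122 w Q + 28 = - 122 Q w + 28 = 28 - 122 Q w$)
$-467922 - C{\left(20,702 \right)} = -467922 - \left(28 - 85644 \cdot 20\right) = -467922 - \left(28 - 1712880\right) = -467922 - -1712852 = -467922 + 1712852 = 1244930$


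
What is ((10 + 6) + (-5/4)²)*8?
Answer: 281/2 ≈ 140.50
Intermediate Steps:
((10 + 6) + (-5/4)²)*8 = (16 + (-5*¼)²)*8 = (16 + (-5/4)²)*8 = (16 + 25/16)*8 = (281/16)*8 = 281/2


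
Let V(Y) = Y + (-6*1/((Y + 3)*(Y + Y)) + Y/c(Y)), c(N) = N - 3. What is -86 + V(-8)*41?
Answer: -170393/440 ≈ -387.26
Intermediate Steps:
c(N) = -3 + N
V(Y) = Y + Y/(-3 + Y) - 3/(Y*(3 + Y)) (V(Y) = Y + (-6*1/((Y + 3)*(Y + Y)) + Y/(-3 + Y)) = Y + (-6*1/(2*Y*(3 + Y)) + Y/(-3 + Y)) = Y + (-3/(Y*(3 + Y)) + Y/(-3 + Y)) = Y + (Y/(-3 + Y) - 3/(Y*(3 + Y))) = Y + Y/(-3 + Y) - 3/(Y*(3 + Y)))
-86 + V(-8)*41 = -86 + ((9 + (-8)³ + (-8)⁴ - 6*(-8)² - 3*(-8))/((-8)*(-9 + (-8)²)))*41 = -86 - (9 - 512 + 4096 - 6*64 + 24)/(8*(-9 + 64))*41 = -86 - ⅛*(9 - 512 + 4096 - 384 + 24)/55*41 = -86 - ⅛*1/55*3233*41 = -86 - 3233/440*41 = -86 - 132553/440 = -170393/440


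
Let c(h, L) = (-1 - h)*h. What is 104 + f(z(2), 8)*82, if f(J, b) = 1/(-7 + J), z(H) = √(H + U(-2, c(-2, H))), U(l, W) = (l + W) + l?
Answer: 4938/53 - 164*I/53 ≈ 93.17 - 3.0943*I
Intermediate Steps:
c(h, L) = h*(-1 - h)
U(l, W) = W + 2*l (U(l, W) = (W + l) + l = W + 2*l)
z(H) = √(-6 + H) (z(H) = √(H + (-1*(-2)*(1 - 2) + 2*(-2))) = √(H + (-1*(-2)*(-1) - 4)) = √(H + (-2 - 4)) = √(H - 6) = √(-6 + H))
104 + f(z(2), 8)*82 = 104 + 82/(-7 + √(-6 + 2)) = 104 + 82/(-7 + √(-4)) = 104 + 82/(-7 + 2*I) = 104 + ((-7 - 2*I)/53)*82 = 104 + 82*(-7 - 2*I)/53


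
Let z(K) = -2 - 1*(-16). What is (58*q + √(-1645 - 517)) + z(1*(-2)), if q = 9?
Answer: 536 + I*√2162 ≈ 536.0 + 46.497*I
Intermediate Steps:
z(K) = 14 (z(K) = -2 + 16 = 14)
(58*q + √(-1645 - 517)) + z(1*(-2)) = (58*9 + √(-1645 - 517)) + 14 = (522 + √(-2162)) + 14 = (522 + I*√2162) + 14 = 536 + I*√2162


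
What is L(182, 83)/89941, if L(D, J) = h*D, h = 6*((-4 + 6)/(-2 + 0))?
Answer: -1092/89941 ≈ -0.012141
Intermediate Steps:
h = -6 (h = 6*(2/(-2)) = 6*(2*(-½)) = 6*(-1) = -6)
L(D, J) = -6*D
L(182, 83)/89941 = -6*182/89941 = -1092*1/89941 = -1092/89941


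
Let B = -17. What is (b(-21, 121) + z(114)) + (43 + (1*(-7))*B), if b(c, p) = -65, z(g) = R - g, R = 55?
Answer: 38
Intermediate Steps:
z(g) = 55 - g
(b(-21, 121) + z(114)) + (43 + (1*(-7))*B) = (-65 + (55 - 1*114)) + (43 + (1*(-7))*(-17)) = (-65 + (55 - 114)) + (43 - 7*(-17)) = (-65 - 59) + (43 + 119) = -124 + 162 = 38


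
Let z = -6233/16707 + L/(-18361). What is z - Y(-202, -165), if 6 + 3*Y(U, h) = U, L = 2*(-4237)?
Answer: 21295632077/306757227 ≈ 69.422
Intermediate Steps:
L = -8474
Y(U, h) = -2 + U/3
z = 27131005/306757227 (z = -6233/16707 - 8474/(-18361) = -6233*1/16707 - 8474*(-1/18361) = -6233/16707 + 8474/18361 = 27131005/306757227 ≈ 0.088445)
z - Y(-202, -165) = 27131005/306757227 - (-2 + (⅓)*(-202)) = 27131005/306757227 - (-2 - 202/3) = 27131005/306757227 - 1*(-208/3) = 27131005/306757227 + 208/3 = 21295632077/306757227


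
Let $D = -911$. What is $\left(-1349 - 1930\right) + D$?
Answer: $-4190$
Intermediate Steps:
$\left(-1349 - 1930\right) + D = \left(-1349 - 1930\right) - 911 = -3279 - 911 = -4190$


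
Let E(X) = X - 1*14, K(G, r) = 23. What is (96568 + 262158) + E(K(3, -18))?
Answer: 358735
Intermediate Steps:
E(X) = -14 + X (E(X) = X - 14 = -14 + X)
(96568 + 262158) + E(K(3, -18)) = (96568 + 262158) + (-14 + 23) = 358726 + 9 = 358735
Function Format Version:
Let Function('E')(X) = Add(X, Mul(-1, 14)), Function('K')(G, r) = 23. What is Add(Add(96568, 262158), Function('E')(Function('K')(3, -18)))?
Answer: 358735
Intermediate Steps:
Function('E')(X) = Add(-14, X) (Function('E')(X) = Add(X, -14) = Add(-14, X))
Add(Add(96568, 262158), Function('E')(Function('K')(3, -18))) = Add(Add(96568, 262158), Add(-14, 23)) = Add(358726, 9) = 358735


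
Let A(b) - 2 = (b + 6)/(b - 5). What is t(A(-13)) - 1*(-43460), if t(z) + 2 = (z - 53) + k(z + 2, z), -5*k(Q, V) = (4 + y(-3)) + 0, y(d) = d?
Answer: 3906647/90 ≈ 43407.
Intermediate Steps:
A(b) = 2 + (6 + b)/(-5 + b) (A(b) = 2 + (b + 6)/(b - 5) = 2 + (6 + b)/(-5 + b))
k(Q, V) = -⅕ (k(Q, V) = -((4 - 3) + 0)/5 = -(1 + 0)/5 = -⅕*1 = -⅕)
t(z) = -276/5 + z (t(z) = -2 + ((z - 53) - ⅕) = -2 + ((-53 + z) - ⅕) = -2 + (-266/5 + z) = -276/5 + z)
t(A(-13)) - 1*(-43460) = (-276/5 + (-4 + 3*(-13))/(-5 - 13)) - 1*(-43460) = (-276/5 + (-4 - 39)/(-18)) + 43460 = (-276/5 - 1/18*(-43)) + 43460 = (-276/5 + 43/18) + 43460 = -4753/90 + 43460 = 3906647/90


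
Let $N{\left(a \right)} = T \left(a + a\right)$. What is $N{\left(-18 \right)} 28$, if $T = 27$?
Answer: $-27216$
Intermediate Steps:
$N{\left(a \right)} = 54 a$ ($N{\left(a \right)} = 27 \left(a + a\right) = 27 \cdot 2 a = 54 a$)
$N{\left(-18 \right)} 28 = 54 \left(-18\right) 28 = \left(-972\right) 28 = -27216$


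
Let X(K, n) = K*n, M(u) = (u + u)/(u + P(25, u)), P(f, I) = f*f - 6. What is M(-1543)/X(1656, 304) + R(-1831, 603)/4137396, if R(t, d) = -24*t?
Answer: 852246874025/80190281090304 ≈ 0.010628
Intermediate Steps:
P(f, I) = -6 + f² (P(f, I) = f² - 6 = -6 + f²)
M(u) = 2*u/(619 + u) (M(u) = (u + u)/(u + (-6 + 25²)) = (2*u)/(u + (-6 + 625)) = (2*u)/(u + 619) = (2*u)/(619 + u) = 2*u/(619 + u))
M(-1543)/X(1656, 304) + R(-1831, 603)/4137396 = (2*(-1543)/(619 - 1543))/((1656*304)) - 24*(-1831)/4137396 = (2*(-1543)/(-924))/503424 + 43944*(1/4137396) = (2*(-1543)*(-1/924))*(1/503424) + 3662/344783 = (1543/462)*(1/503424) + 3662/344783 = 1543/232581888 + 3662/344783 = 852246874025/80190281090304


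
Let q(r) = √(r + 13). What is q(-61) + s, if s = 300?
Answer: 300 + 4*I*√3 ≈ 300.0 + 6.9282*I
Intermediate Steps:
q(r) = √(13 + r)
q(-61) + s = √(13 - 61) + 300 = √(-48) + 300 = 4*I*√3 + 300 = 300 + 4*I*√3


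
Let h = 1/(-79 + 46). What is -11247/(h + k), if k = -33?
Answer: 371151/1090 ≈ 340.51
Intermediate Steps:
h = -1/33 (h = 1/(-33) = -1/33 ≈ -0.030303)
-11247/(h + k) = -11247/(-1/33 - 33) = -11247/(-1090/33) = -11247*(-33/1090) = 371151/1090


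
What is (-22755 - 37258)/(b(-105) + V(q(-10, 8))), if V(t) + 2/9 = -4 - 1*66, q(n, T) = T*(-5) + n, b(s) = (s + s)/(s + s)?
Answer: 540117/623 ≈ 866.96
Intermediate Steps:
b(s) = 1 (b(s) = (2*s)/((2*s)) = (2*s)*(1/(2*s)) = 1)
q(n, T) = n - 5*T (q(n, T) = -5*T + n = n - 5*T)
V(t) = -632/9 (V(t) = -2/9 + (-4 - 1*66) = -2/9 + (-4 - 66) = -2/9 - 70 = -632/9)
(-22755 - 37258)/(b(-105) + V(q(-10, 8))) = (-22755 - 37258)/(1 - 632/9) = -60013/(-623/9) = -60013*(-9/623) = 540117/623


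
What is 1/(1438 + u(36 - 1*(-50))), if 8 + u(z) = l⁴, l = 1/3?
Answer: 81/115831 ≈ 0.00069929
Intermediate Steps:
l = ⅓ (l = 1*(⅓) = ⅓ ≈ 0.33333)
u(z) = -647/81 (u(z) = -8 + (⅓)⁴ = -8 + 1/81 = -647/81)
1/(1438 + u(36 - 1*(-50))) = 1/(1438 - 647/81) = 1/(115831/81) = 81/115831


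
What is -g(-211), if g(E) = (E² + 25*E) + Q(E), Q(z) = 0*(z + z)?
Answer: -39246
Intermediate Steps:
Q(z) = 0 (Q(z) = 0*(2*z) = 0)
g(E) = E² + 25*E (g(E) = (E² + 25*E) + 0 = E² + 25*E)
-g(-211) = -(-211)*(25 - 211) = -(-211)*(-186) = -1*39246 = -39246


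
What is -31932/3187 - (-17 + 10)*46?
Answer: 994282/3187 ≈ 311.98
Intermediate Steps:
-31932/3187 - (-17 + 10)*46 = -31932*1/3187 - (-7)*46 = -31932/3187 - 1*(-322) = -31932/3187 + 322 = 994282/3187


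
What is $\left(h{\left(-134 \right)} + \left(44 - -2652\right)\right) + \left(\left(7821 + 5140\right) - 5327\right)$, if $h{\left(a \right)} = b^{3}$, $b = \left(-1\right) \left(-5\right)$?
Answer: $10455$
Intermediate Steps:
$b = 5$
$h{\left(a \right)} = 125$ ($h{\left(a \right)} = 5^{3} = 125$)
$\left(h{\left(-134 \right)} + \left(44 - -2652\right)\right) + \left(\left(7821 + 5140\right) - 5327\right) = \left(125 + \left(44 - -2652\right)\right) + \left(\left(7821 + 5140\right) - 5327\right) = \left(125 + \left(44 + 2652\right)\right) + \left(12961 - 5327\right) = \left(125 + 2696\right) + 7634 = 2821 + 7634 = 10455$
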